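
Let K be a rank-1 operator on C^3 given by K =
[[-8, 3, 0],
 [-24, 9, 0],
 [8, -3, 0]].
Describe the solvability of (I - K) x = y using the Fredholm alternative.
(I - K) is singular (det(I - K) = 0, i.e. 1 ∈ sigma(K)). (I - K) x = y is solvable iff y ⊥ ker((I - K)^*) = span{(-8, 3, 0)}, i.e. iff -8y_1 + 3y_2 = 0. When solvable, the solutions are x = y + c·(1, 3, -1), c arbitrary (ker(I - K) = span{(1, 3, -1)}, dimension 1).

K has rank 1, so it is an outer product K = u v^T: every row of K is a multiple of one row vector. Reading off the entries, u = (1, 3, -1) and v = (-8, 3, 0) (row i of K equals u_i·v^T). A rank-one matrix u v^T satisfies K u = u (v·u) and kills the (2)-dimensional subspace v^⊥, so its characteristic polynomial is lambda^2 (lambda - v·u) with v·u = tr K = 1. Hence the eigenvalues of I - K are 1 (multiplicity 2) and 1 - (1) = 0, so det(I - K) = 0. (Direct check: I - K =
[[9, -3, 0],
 [24, -8, 0],
 [-8, 3, 1]]
has determinant 0.) So 1 is an eigenvalue of K and (I - K) is not invertible. The finite-dimensional Fredholm alternative says: either (I - K) is invertible, or ker(I - K) ≠ {0} and then range(I - K) = ker((I - K)^*)^⊥, with dim ker(I - K) = dim ker((I - K)^*). We are in the second case, so we need both kernels. Kernel of I - K: (I - K) u = u - u (v·u) = u - u = 0, so ker(I - K) = span{u} = span{(1, 3, -1)} (it is exactly 1-dimensional because rank(I - K) = 2). Kernel of the adjoint: K is real, so (I - K)^* = I - K^T = I - v u^T, and (I - v u^T) v = v - v (u·v) = 0; hence ker((I - K)^*) = span{v} = span{(-8, 3, 0)}. Therefore (I - K) x = y is solvable iff <y, v> = 0, i.e. iff -8y_1 + 3y_2 = 0. When this holds, K y = u (v·y) = 0, so (I - K) y = y and x = y is a particular solution; the full solution set is the line x = y + c·u = y + c·(1, 3, -1), c ∈ C.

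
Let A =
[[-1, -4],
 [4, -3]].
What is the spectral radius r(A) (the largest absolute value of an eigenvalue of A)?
r(A) = sqrt(19) ≈ 4.3589

The eigenvalues of A are the roots of its characteristic polynomial. With M = A (coefficients from the trace and determinant):
  p(λ) = det(λ I - M) = λ^2 + 4λ + 19.
For λ^2 + 4λ + 19 the discriminant is -60. It is negative, so the roots are the complex-conjugate pair λ = -2 ± (sqrt(60)/2) i ≈ -2 ± 3.873i. For a conjugate pair the product of the roots equals the constant term, so |λ|^2 = 19 and |λ| = sqrt(19) ≈ 4.3589.
Thus the eigenvalues (to 4 decimals) are -2 ± 3.873i (modulus 4.3589). The spectral radius is the largest modulus: r(A) = sqrt(19) ≈ 4.3589. (Cross-check: r(A) ≤ ||A||_2 ≈ 5.4721; equality holds whenever A is normal, though it can also hold for some non-normal A.)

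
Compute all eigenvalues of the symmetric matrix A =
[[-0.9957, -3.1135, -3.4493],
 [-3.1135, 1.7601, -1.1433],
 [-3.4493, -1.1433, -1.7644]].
sigma(A) ≈ {-6, 1, 4}

A is real symmetric, so its spectrum consists of real eigenvalues. Expanding the characteristic polynomial of the displayed matrix gives
  det(λ I - A) = p(λ) = λ^3 + (1)λ^2 + (-26)λ + (24).
Solving p(λ) = 0 yields eigenvalues ≈ -6, 1, 4. (A is shown rounded to 4 decimals, so these recover the underlying integer eigenvalues to within that precision.)
Verification: the trace of A = -1 equals the sum of eigenvalues -1, and det(A) ≈ -24.0002 matches the eigenvalue product -24.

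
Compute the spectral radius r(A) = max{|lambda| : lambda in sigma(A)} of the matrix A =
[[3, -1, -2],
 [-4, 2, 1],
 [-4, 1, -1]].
r(A) ≈ 5.8011

The eigenvalues of A are the roots of its characteristic polynomial. With M = A (coefficients from the trace, the sum of principal 2x2 minors, and det A):
  p(λ) = det(λ I - M) = λ^3 - 4λ^2 - 12λ + 9.
No integer candidate from the rational root theorem (±divisors of 9) is a root, so the roots are irrational. The cubic discriminant is Δ = 17109 > 0, so there are three distinct real roots. p(-3) = -18 and p(-2) = 9 have opposite signs, so a root lies in (-3, -2); Newton's method refines it to λ ≈ -2.4376. p(0) = 9 and p(1) = -6 have opposite signs, so a root lies in (0, 1); Newton's method refines it to λ ≈ 0.6365. p(5) = -26 and p(6) = 9 have opposite signs, so a root lies in (5, 6); Newton's method refines it to λ ≈ 5.8011. Check (Vieta): the three roots sum to 4, matching tr M = 4.
Thus the eigenvalues (to 4 decimals) are -2.4376 (modulus 2.4376); 0.6365 (modulus 0.6365); 5.8011 (modulus 5.8011). The spectral radius is the largest modulus: r(A) ≈ 5.8011. (Cross-check: r(A) ≤ ||A||_2 ≈ 6.9005; equality holds whenever A is normal, though it can also hold for some non-normal A.)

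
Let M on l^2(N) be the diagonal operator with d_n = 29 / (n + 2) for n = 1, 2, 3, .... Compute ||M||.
||M|| = 29/3 (attained at n = 1)

For M diagonal, ||M|| = sup_n |d_n| = sup_n 29/(n + 2). This is positive and strictly decreasing in n, so the supremum is attained at n = 1: d_1 = 29/(1 + 2) = 29/3. Hence ||M|| = 29/3.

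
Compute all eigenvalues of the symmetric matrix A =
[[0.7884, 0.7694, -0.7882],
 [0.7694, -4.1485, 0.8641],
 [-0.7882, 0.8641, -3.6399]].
sigma(A) ≈ {-5, -3, 1}

A is real symmetric, so its spectrum consists of real eigenvalues. Expanding the characteristic polynomial of the displayed matrix gives
  det(λ I - A) = p(λ) = λ^3 + (7)λ^2 + (7)λ + (-15).
Solving p(λ) = 0 yields eigenvalues ≈ -5, -3, 1. (A is shown rounded to 4 decimals, so these recover the underlying integer eigenvalues to within that precision.)
Verification: the trace of A = -7 equals the sum of eigenvalues -7, and det(A) ≈ 15.0002 matches the eigenvalue product 15.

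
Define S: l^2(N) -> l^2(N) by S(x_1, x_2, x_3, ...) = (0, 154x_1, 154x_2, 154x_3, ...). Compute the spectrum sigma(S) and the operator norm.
sigma(S) = closed disk {z in C : |z| ≤ 154}; ||S|| = 154

Note S = 154·U where U is the unit right shift (U x)_k = x_{k-1} (with x_0 := 0); so ||S|| = 154||U|| and sigma(S) = 154·sigma(U). ||S x||^2 = sum_{k≥1} |154x_k|^2 = 23716||x||^2, so ||S|| = 154 and sigma(S) ⊂ {|z| ≤ 154}. For any |lambda| < 154, the equation (S - lambda I) x = 0 forces x_1 = 0, then 154x_k = lambda x_{k+1} ⇒ x = 0, so S has no eigenvalues. But (S - lambda I) is not surjective for |lambda| < 154: solving (S - lambda I) x = e_1 would require x_n proportional to (lambda/154)^(-n), which is not in l^2. So every |lambda| < 154 lies in the residual spectrum. The boundary |lambda| = 154 is in the approximate point spectrum (the spectrum is closed). Hence sigma(S) is the closed disk of radius 154.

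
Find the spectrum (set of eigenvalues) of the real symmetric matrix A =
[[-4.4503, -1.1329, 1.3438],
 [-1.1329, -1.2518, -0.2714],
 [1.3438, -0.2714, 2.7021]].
sigma(A) ≈ {-5, -1, 3}

A is real symmetric, so its spectrum consists of real eigenvalues. Expanding the characteristic polynomial of the displayed matrix gives
  det(λ I - A) = p(λ) = λ^3 + (3)λ^2 + (-13)λ + (-15).
Solving p(λ) = 0 yields eigenvalues ≈ -5, -1, 3. (A is shown rounded to 4 decimals, so these recover the underlying integer eigenvalues to within that precision.)
Verification: the trace of A = -3 equals the sum of eigenvalues -3, and det(A) ≈ 14.9997 matches the eigenvalue product 15.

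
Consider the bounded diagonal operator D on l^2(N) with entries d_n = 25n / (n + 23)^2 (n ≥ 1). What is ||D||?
||D|| = 25/92 (attained at n = 23)

For D diagonal, ||D|| = sup_n |d_n|. Treat f(x) = 25x / (x + 23)^2 for real x > 0. By the quotient rule, f'(x) = 25(23 - x)/(x + 23)^3, which is positive for x < 23 and negative for x > 23. So f has a unique maximum at x = 23, and since 23 is a positive integer, the supremum over n ≥ 1 is attained at n = 23: d_23 = 25·23/(23 + 23)^2 = 25·23/2116 = 25/92. Hence ||D|| = 25/92.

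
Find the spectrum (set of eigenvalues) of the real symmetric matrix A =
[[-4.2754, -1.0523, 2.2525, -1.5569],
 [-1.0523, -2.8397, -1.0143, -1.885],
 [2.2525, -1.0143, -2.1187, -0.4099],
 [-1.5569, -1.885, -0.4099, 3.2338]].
sigma(A) ≈ {-6, -4, 0, 4}

A is real symmetric, so its spectrum consists of real eigenvalues. Expanding the characteristic polynomial of the displayed matrix gives
  det(λ I - A) = p(λ) = λ^4 + (6)λ^3 + (-16)λ^2 + (-95.9977)λ + (0.0028).
Solving p(λ) = 0 yields eigenvalues ≈ -6, -4, 0, 4. (A is shown rounded to 4 decimals, so these recover the underlying integer eigenvalues to within that precision.)
Verification: the trace of A = -6 equals the sum of eigenvalues -6, and det(A) ≈ 0.0028 matches the eigenvalue product 0.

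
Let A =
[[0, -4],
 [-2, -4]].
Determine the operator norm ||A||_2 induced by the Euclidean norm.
||A||_2 = sqrt((36 + sqrt(1040))/2) ≈ 5.8416 (= sqrt(largest eigenvalue of A^T A))

||A||_2 = sigma_max(A) = sqrt(lambda_max(A^T A)). Form the symmetric matrix M = A^T A =
[[4, 8],
 [8, 32]].
Its characteristic polynomial (trace, determinant of M give the coefficients) is
  p(λ) = det(λ I - M) = λ^2 - 36λ + 64.
For λ^2 - 36λ + 64 the discriminant is 1040. It is nonnegative but not a perfect square, so the roots are real and irrational: λ = (36 ± sqrt(1040))/2 ≈ 34.1245, 1.8755.
So the eigenvalues of A^T A are ≈ 1.8755, 34.1245 (all ≥ 0, as they must be for A^T A). The largest is λ_max = (36 + sqrt(1040))/2 ≈ 34.1245, hence ||A||_2 = sqrt(λ_max) = sqrt((36 + sqrt(1040))/2) ≈ 5.8416.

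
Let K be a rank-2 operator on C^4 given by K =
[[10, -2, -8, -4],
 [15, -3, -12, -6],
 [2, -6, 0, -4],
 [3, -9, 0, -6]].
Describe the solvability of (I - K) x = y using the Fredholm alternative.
(I - K) is invertible (det(I - K) = -140 ≠ 0), so for every y in C^4 the equation (I - K) x = y has a unique solution.

K has rank 2 and factors as K = U V^T = u1 v1^T + u2 v2^T with u1 = (2, 3, -2, -3), v1 = (2, 1, -2, 0), u2 = (2, 3, 2, 3), v2 = (3, -2, -2, -2) (multiplying out reproduces the displayed K). The nonzero eigenvalues of U V^T coincide with those of the 2 x 2 matrix G = V^T U = [[v1·u1, v1·u2], [v2·u1, v2·u2]] = [[11, 3], [10, -10]], and by the Sylvester determinant identity det(I_4 - U V^T) = det(I_2 - V^T U) = det([[-10, -3], [-10, 11]]) = (-10)(11) - (-3)(-10) = -140. (Direct check: I - K =
[[-9, 2, 8, 4],
 [-15, 4, 12, 6],
 [-2, 6, 1, 4],
 [-3, 9, 0, 7]]
has determinant -140.) The finite-dimensional Fredholm alternative says: either (I - K) is invertible, or ker(I - K) ≠ {0} and then range(I - K) = ker((I - K)^*)^⊥, with dim ker(I - K) = dim ker((I - K)^*). Since det(I - K) ≠ 0, 1 is not an eigenvalue of K and ker(I - K) = {0}, so we are in the first case: for every y there is a unique x = (I - K)^(-1) y. (Explicitly, by the Woodbury identity, (I - U V^T)^(-1) = I + U (I_2 - G)^(-1) V^T.)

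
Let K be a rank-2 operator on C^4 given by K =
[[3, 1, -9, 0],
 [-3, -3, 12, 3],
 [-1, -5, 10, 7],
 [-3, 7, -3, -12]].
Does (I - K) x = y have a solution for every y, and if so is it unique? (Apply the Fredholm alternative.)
(I - K) is invertible (det(I - K) = -72 ≠ 0), so for every y in C^4 the equation (I - K) x = y has a unique solution.

K has rank 2 and factors as K = U V^T = u1 v1^T + u2 v2^T with u1 = (-2, 3, 3, -2), v1 = (0, -2, 3, 3), u2 = (3, -3, -1, -3), v2 = (1, -1, -1, 2) (multiplying out reproduces the displayed K). The nonzero eigenvalues of U V^T coincide with those of the 2 x 2 matrix G = V^T U = [[v1·u1, v1·u2], [v2·u1, v2·u2]] = [[-3, -6], [-12, 1]], and by the Sylvester determinant identity det(I_4 - U V^T) = det(I_2 - V^T U) = det([[4, 6], [12, 0]]) = (4)(0) - (6)(12) = -72. (Direct check: I - K =
[[-2, -1, 9, 0],
 [3, 4, -12, -3],
 [1, 5, -9, -7],
 [3, -7, 3, 13]]
has determinant -72.) The finite-dimensional Fredholm alternative says: either (I - K) is invertible, or ker(I - K) ≠ {0} and then range(I - K) = ker((I - K)^*)^⊥, with dim ker(I - K) = dim ker((I - K)^*). Since det(I - K) ≠ 0, 1 is not an eigenvalue of K and ker(I - K) = {0}, so we are in the first case: for every y there is a unique x = (I - K)^(-1) y. (Explicitly, by the Woodbury identity, (I - U V^T)^(-1) = I + U (I_2 - G)^(-1) V^T.)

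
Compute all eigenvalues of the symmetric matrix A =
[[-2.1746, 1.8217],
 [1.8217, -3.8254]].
sigma(A) ≈ {-5, -1}

A is real symmetric, so its spectrum consists of real eigenvalues. Expanding the characteristic polynomial of the displayed matrix gives
  det(λ I - A) = p(λ) = λ^2 + (6)λ + (5).
Solving p(λ) = 0 yields eigenvalues ≈ -5, -1. (A is shown rounded to 4 decimals, so these recover the underlying integer eigenvalues to within that precision.)
Verification: the trace of A = -6 equals the sum of eigenvalues -6, and det(A) ≈ 5.0001 matches the eigenvalue product 5.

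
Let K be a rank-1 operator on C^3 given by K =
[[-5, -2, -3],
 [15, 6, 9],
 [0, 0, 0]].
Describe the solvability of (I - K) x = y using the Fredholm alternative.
(I - K) is singular (det(I - K) = 0, i.e. 1 ∈ sigma(K)). (I - K) x = y is solvable iff y ⊥ ker((I - K)^*) = span{(-5, -2, -3)}, i.e. iff -5y_1 - 2y_2 - 3y_3 = 0. When solvable, the solutions are x = y + c·(1, -3, 0), c arbitrary (ker(I - K) = span{(1, -3, 0)}, dimension 1).

K has rank 1, so it is an outer product K = u v^T: every row of K is a multiple of one row vector. Reading off the entries, u = (1, -3, 0) and v = (-5, -2, -3) (row i of K equals u_i·v^T). A rank-one matrix u v^T satisfies K u = u (v·u) and kills the (2)-dimensional subspace v^⊥, so its characteristic polynomial is lambda^2 (lambda - v·u) with v·u = tr K = 1. Hence the eigenvalues of I - K are 1 (multiplicity 2) and 1 - (1) = 0, so det(I - K) = 0. (Direct check: I - K =
[[6, 2, 3],
 [-15, -5, -9],
 [0, 0, 1]]
has determinant 0.) So 1 is an eigenvalue of K and (I - K) is not invertible. The finite-dimensional Fredholm alternative says: either (I - K) is invertible, or ker(I - K) ≠ {0} and then range(I - K) = ker((I - K)^*)^⊥, with dim ker(I - K) = dim ker((I - K)^*). We are in the second case, so we need both kernels. Kernel of I - K: (I - K) u = u - u (v·u) = u - u = 0, so ker(I - K) = span{u} = span{(1, -3, 0)} (it is exactly 1-dimensional because rank(I - K) = 2). Kernel of the adjoint: K is real, so (I - K)^* = I - K^T = I - v u^T, and (I - v u^T) v = v - v (u·v) = 0; hence ker((I - K)^*) = span{v} = span{(-5, -2, -3)}. Therefore (I - K) x = y is solvable iff <y, v> = 0, i.e. iff -5y_1 - 2y_2 - 3y_3 = 0. When this holds, K y = u (v·y) = 0, so (I - K) y = y and x = y is a particular solution; the full solution set is the line x = y + c·u = y + c·(1, -3, 0), c ∈ C.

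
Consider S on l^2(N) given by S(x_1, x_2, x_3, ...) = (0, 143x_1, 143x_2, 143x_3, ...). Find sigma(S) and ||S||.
sigma(S) = closed disk {z in C : |z| ≤ 143}; ||S|| = 143

Note S = 143·U where U is the unit right shift (U x)_k = x_{k-1} (with x_0 := 0); so ||S|| = 143||U|| and sigma(S) = 143·sigma(U). ||S x||^2 = sum_{k≥1} |143x_k|^2 = 20449||x||^2, so ||S|| = 143 and sigma(S) ⊂ {|z| ≤ 143}. For any |lambda| < 143, the equation (S - lambda I) x = 0 forces x_1 = 0, then 143x_k = lambda x_{k+1} ⇒ x = 0, so S has no eigenvalues. But (S - lambda I) is not surjective for |lambda| < 143: solving (S - lambda I) x = e_1 would require x_n proportional to (lambda/143)^(-n), which is not in l^2. So every |lambda| < 143 lies in the residual spectrum. The boundary |lambda| = 143 is in the approximate point spectrum (the spectrum is closed). Hence sigma(S) is the closed disk of radius 143.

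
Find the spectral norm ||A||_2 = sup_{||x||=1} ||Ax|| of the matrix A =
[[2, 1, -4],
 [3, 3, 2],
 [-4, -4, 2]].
||A||_2 ≈ 7.6375 (= sqrt(largest eigenvalue of A^T A))

||A||_2 = sigma_max(A) = sqrt(lambda_max(A^T A)). Form the symmetric matrix M = A^T A =
[[29, 27, -10],
 [27, 26, -6],
 [-10, -6, 24]].
Its characteristic polynomial (trace, sum of principal 2x2 minors, determinant of M give the coefficients) is
  p(λ) = det(λ I - M) = λ^3 - 79λ^2 + 1209λ - 196.
No integer candidate from the rational root theorem (±divisors of 196) is a root, so the roots are irrational. The cubic discriminant is Δ = 2003044805 > 0, so there are three distinct real roots. p(0) = -196 and p(1) = 935 have opposite signs, so a root lies in (0, 1); Newton's method refines it to λ ≈ 0.1639. p(20) = 384 and p(21) = -385 have opposite signs, so a root lies in (20, 21); Newton's method refines it to λ ≈ 20.505. p(58) = -718 and p(59) = 1515 have opposite signs, so a root lies in (58, 59); Newton's method refines it to λ ≈ 58.3311. Check (Vieta): the three roots sum to 79, matching tr M = 79.
So the eigenvalues of A^T A are ≈ 0.1639, 20.505, 58.3311 (all ≥ 0, as they must be for A^T A). The largest is λ_max ≈ 58.3311, hence ||A||_2 = sqrt(λ_max) ≈ 7.6375.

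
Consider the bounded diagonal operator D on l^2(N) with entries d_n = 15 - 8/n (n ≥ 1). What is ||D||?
||D|| = 15

For a diagonal operator on l^2 with entries d_n, ||D|| = sup_n |d_n|. Here d_1 = 7, d_2 = 11, ..., and d_n = 15 - 8/n increases monotonically toward 15. All terms lie in [7, 15), so |d_n| = d_n and the supremum is the limit 15, which is not attained by any individual d_n. Hence ||D|| = 15.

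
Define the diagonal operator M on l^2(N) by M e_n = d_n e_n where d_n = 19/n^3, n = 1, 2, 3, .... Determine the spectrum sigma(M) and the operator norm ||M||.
sigma(M) = {19/n^3 : n ≥ 1} ∪ {0}; ||M|| = 19

A bounded diagonal operator on l^2 with diagonal entries d_n has spectrum equal to the closure of {d_n : n ≥ 1}: every d_n is an eigenvalue (with eigenvector e_n), so {d_n} ⊂ sigma(M); the spectrum is closed, so its closure is too; and for lambda not in the closure, (M - lambda I) has bounded inverse (the diagonal entries 1/(d_n - lambda) are bounded). For our sequence d_n = 19/n^3, n = 1, 2, 3, ...:
  - {d_n} = {19/n^3 : n ≥ 1}; the only limit point is 0
  - closure = {19/n^3 : n ≥ 1} ∪ {0}
For the norm: a diagonal operator has ||M|| = sup_n |d_n|. Here d_n = 19/n^3 is positive and decreasing, so sup_n |d_n| = d_1 = 19. So ||M|| = 19.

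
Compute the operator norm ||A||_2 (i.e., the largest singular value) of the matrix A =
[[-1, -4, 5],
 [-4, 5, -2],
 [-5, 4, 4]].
||A||_2 ≈ 9.2884 (= sqrt(largest eigenvalue of A^T A))

||A||_2 = sigma_max(A) = sqrt(lambda_max(A^T A)). Form the symmetric matrix M = A^T A =
[[42, -36, -17],
 [-36, 57, -14],
 [-17, -14, 45]].
Its characteristic polynomial (trace, sum of principal 2x2 minors, determinant of M give the coefficients) is
  p(λ) = det(λ I - M) = λ^3 - 144λ^2 + 5068λ - 7569.
No integer candidate from the rational root theorem (±divisors of 7569) is a root, so the roots are irrational. The cubic discriminant is Δ = 19395512069 > 0, so there are three distinct real roots. p(1) = -2644 and p(2) = 1999 have opposite signs, so a root lies in (1, 2); Newton's method refines it to λ ≈ 1.5621. p(56) = 271 and p(57) = -1356 have opposite signs, so a root lies in (56, 57); Newton's method refines it to λ ≈ 56.1644. p(86) = -689 and p(87) = 1914 have opposite signs, so a root lies in (86, 87); Newton's method refines it to λ ≈ 86.2735. Check (Vieta): the three roots sum to 144, matching tr M = 144.
So the eigenvalues of A^T A are ≈ 1.5621, 56.1644, 86.2735 (all ≥ 0, as they must be for A^T A). The largest is λ_max ≈ 86.2735, hence ||A||_2 = sqrt(λ_max) ≈ 9.2884.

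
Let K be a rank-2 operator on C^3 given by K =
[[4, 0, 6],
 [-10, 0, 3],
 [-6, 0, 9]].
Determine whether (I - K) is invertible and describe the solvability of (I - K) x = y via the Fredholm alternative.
(I - K) is invertible (det(I - K) = 60 ≠ 0), so for every y in C^3 the equation (I - K) x = y has a unique solution.

K has rank 2 and factors as K = U V^T = u1 v1^T + u2 v2^T with u1 = (-3, 3, 0), v1 = (-2, 0, -1), u2 = (1, 2, 3), v2 = (-2, 0, 3) (multiplying out reproduces the displayed K). The nonzero eigenvalues of U V^T coincide with those of the 2 x 2 matrix G = V^T U = [[v1·u1, v1·u2], [v2·u1, v2·u2]] = [[6, -5], [6, 7]], and by the Sylvester determinant identity det(I_3 - U V^T) = det(I_2 - V^T U) = det([[-5, 5], [-6, -6]]) = (-5)(-6) - (5)(-6) = 60. (Direct check: I - K =
[[-3, 0, -6],
 [10, 1, -3],
 [6, 0, -8]]
has determinant 60.) The finite-dimensional Fredholm alternative says: either (I - K) is invertible, or ker(I - K) ≠ {0} and then range(I - K) = ker((I - K)^*)^⊥, with dim ker(I - K) = dim ker((I - K)^*). Since det(I - K) ≠ 0, 1 is not an eigenvalue of K and ker(I - K) = {0}, so we are in the first case: for every y there is a unique x = (I - K)^(-1) y. (Explicitly, by the Woodbury identity, (I - U V^T)^(-1) = I + U (I_2 - G)^(-1) V^T.)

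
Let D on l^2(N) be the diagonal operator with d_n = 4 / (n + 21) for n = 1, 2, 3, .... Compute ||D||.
||D|| = 2/11 (attained at n = 1)

For D diagonal, ||D|| = sup_n |d_n| = sup_n 4/(n + 21). This is positive and strictly decreasing in n, so the supremum is attained at n = 1: d_1 = 4/(1 + 21) = 2/11. Hence ||D|| = 2/11.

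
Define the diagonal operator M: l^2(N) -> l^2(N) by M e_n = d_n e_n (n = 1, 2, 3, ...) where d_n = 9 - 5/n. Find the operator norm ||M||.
||M|| = 9

For a diagonal operator on l^2 with entries d_n, ||M|| = sup_n |d_n|. Here d_1 = 4, d_2 = 13/2, ..., and d_n = 9 - 5/n increases monotonically toward 9. All terms lie in [4, 9), so |d_n| = d_n and the supremum is the limit 9, which is not attained by any individual d_n. Hence ||M|| = 9.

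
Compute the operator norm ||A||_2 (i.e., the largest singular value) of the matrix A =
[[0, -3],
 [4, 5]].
||A||_2 = sqrt((50 + sqrt(1924))/2) ≈ 6.8507 (= sqrt(largest eigenvalue of A^T A))

||A||_2 = sigma_max(A) = sqrt(lambda_max(A^T A)). Form the symmetric matrix M = A^T A =
[[16, 20],
 [20, 34]].
Its characteristic polynomial (trace, determinant of M give the coefficients) is
  p(λ) = det(λ I - M) = λ^2 - 50λ + 144.
For λ^2 - 50λ + 144 the discriminant is 1924. It is nonnegative but not a perfect square, so the roots are real and irrational: λ = (50 ± sqrt(1924))/2 ≈ 46.9317, 3.0683.
So the eigenvalues of A^T A are ≈ 3.0683, 46.9317 (all ≥ 0, as they must be for A^T A). The largest is λ_max = (50 + sqrt(1924))/2 ≈ 46.9317, hence ||A||_2 = sqrt(λ_max) = sqrt((50 + sqrt(1924))/2) ≈ 6.8507.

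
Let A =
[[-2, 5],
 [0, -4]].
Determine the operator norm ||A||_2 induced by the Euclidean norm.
||A||_2 = sqrt((45 + sqrt(1769))/2) ≈ 6.5977 (= sqrt(largest eigenvalue of A^T A))

||A||_2 = sigma_max(A) = sqrt(lambda_max(A^T A)). Form the symmetric matrix M = A^T A =
[[4, -10],
 [-10, 41]].
Its characteristic polynomial (trace, determinant of M give the coefficients) is
  p(λ) = det(λ I - M) = λ^2 - 45λ + 64.
For λ^2 - 45λ + 64 the discriminant is 1769. It is nonnegative but not a perfect square, so the roots are real and irrational: λ = (45 ± sqrt(1769))/2 ≈ 43.5297, 1.4703.
So the eigenvalues of A^T A are ≈ 1.4703, 43.5297 (all ≥ 0, as they must be for A^T A). The largest is λ_max = (45 + sqrt(1769))/2 ≈ 43.5297, hence ||A||_2 = sqrt(λ_max) = sqrt((45 + sqrt(1769))/2) ≈ 6.5977.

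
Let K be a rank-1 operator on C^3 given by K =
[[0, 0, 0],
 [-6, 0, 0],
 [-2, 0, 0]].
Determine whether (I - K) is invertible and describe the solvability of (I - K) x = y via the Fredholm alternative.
(I - K) is invertible (det(I - K) = 1 ≠ 0), so for every y in C^3 the equation (I - K) x = y has a unique solution.

K has rank 1, so it is an outer product K = u v^T: every row of K is a multiple of one row vector. Reading off the entries, u = (0, -3, -1) and v = (2, 0, 0) (row i of K equals u_i·v^T). A rank-one matrix u v^T satisfies K u = u (v·u) and kills the (2)-dimensional subspace v^⊥, so its characteristic polynomial is lambda^2 (lambda - v·u) with v·u = tr K = 0. Hence the eigenvalues of I - K are 1 (multiplicity 2) and 1 - (0) = 1, so det(I - K) = 1. (Direct check: I - K =
[[1, 0, 0],
 [6, 1, 0],
 [2, 0, 1]]
has determinant 1.) The finite-dimensional Fredholm alternative says: either (I - K) is invertible, or ker(I - K) ≠ {0} and then range(I - K) = ker((I - K)^*)^⊥, with dim ker(I - K) = dim ker((I - K)^*). Since det(I - K) ≠ 0, 1 is not an eigenvalue of K and ker(I - K) = {0}, so we are in the first case: for every y there is a unique x = (I - K)^(-1) y. Explicitly, by the Sherman–Morrison formula, (I - u v^T)^(-1) = I + u v^T/(1 - v·u), i.e. (I - K)^(-1) = I + K.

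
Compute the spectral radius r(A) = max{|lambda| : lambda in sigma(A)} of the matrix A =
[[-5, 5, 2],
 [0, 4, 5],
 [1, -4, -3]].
r(A) ≈ 4.7927

The eigenvalues of A are the roots of its characteristic polynomial. With M = A (coefficients from the trace, the sum of principal 2x2 minors, and det A):
  p(λ) = det(λ I - M) = λ^3 + 4λ^2 + λ + 23.
No integer candidate from the rational root theorem (±divisors of 23) is a root, so the roots are irrational. The cubic discriminant is Δ = -18503 < 0, so there is one real root and a complex-conjugate pair. p(-5) = -7 and p(-4) = 19 have opposite signs, so a root lies in (-5, -4); Newton's method refines it to λ ≈ -4.7927. Dividing out (λ - (-4.7927)) leaves approximately λ^2 - 0.7927λ + 4.799. For λ^2 - 0.7927λ + 4.799 the discriminant is -18.5677. It is negative, so the remaining roots are the complex-conjugate pair λ ≈ 0.3963 ± 2.1545i. Their product equals the constant term, so |λ|^2 ≈ 4.799 and |λ| ≈ 2.1907.
Thus the eigenvalues (to 4 decimals) are -4.7927 (modulus 4.7927); 0.3963 ± 2.1545i (modulus 2.1907). The spectral radius is the largest modulus: r(A) ≈ 4.7927. (Cross-check: r(A) ≤ ||A||_2 ≈ 10.1472; equality holds whenever A is normal, though it can also hold for some non-normal A.)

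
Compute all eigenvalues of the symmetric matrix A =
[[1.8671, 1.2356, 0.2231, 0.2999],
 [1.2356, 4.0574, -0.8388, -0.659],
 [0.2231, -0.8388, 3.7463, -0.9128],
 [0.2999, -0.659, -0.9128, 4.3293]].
sigma(A) ≈ {1, 3, 5} (5 with multiplicity 2)

A is real symmetric, so its spectrum consists of real eigenvalues. Expanding the characteristic polynomial of the displayed matrix gives
  det(λ I - A) = p(λ) = λ^4 + (-14)λ^3 + (68)λ^2 + (-130.0016)λ + (75).
Solving p(λ) = 0 yields eigenvalues ≈ 1, 3, 5, 5. (A is shown rounded to 4 decimals, so these recover the underlying integer eigenvalues to within that precision.)
Verification: the trace of A = 14 equals the sum of eigenvalues 14, and det(A) ≈ 74.9997 matches the eigenvalue product 75.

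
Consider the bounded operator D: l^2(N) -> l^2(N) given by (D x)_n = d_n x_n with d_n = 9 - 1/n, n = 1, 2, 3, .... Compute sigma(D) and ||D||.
sigma(D) = {9 - 1/n : n ≥ 1} ∪ {9}; ||D|| = 9

A bounded diagonal operator on l^2 with diagonal entries d_n has spectrum equal to the closure of {d_n : n ≥ 1}: every d_n is an eigenvalue (with eigenvector e_n), so {d_n} ⊂ sigma(D); the spectrum is closed, so its closure is too; and for lambda not in the closure, (D - lambda I) has bounded inverse (the diagonal entries 1/(d_n - lambda) are bounded). For our sequence d_n = 9 - 1/n, n = 1, 2, 3, ...:
  - {d_n} = {9 - 1/n : n ≥ 1}; the only limit point is 9
  - closure = {9 - 1/n : n ≥ 1} ∪ {9}
For the norm: a diagonal operator has ||D|| = sup_n |d_n|. Here d_n = 9 - 1/n increases monotonically from d_1 = 8 toward 9, with all terms in [8, 9); so sup_n |d_n| = 9 (the supremum is the limit, not attained). So ||D|| = 9.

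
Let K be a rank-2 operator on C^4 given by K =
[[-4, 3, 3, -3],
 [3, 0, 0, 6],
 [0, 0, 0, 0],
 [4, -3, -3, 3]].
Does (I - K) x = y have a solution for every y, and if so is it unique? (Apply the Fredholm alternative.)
(I - K) is invertible (det(I - K) = 11 ≠ 0), so for every y in C^4 the equation (I - K) x = y has a unique solution.

K has rank 2 and factors as K = U V^T = u1 v1^T + u2 v2^T with u1 = (1, -3, 0, -1), v1 = (2, -3, -3, -1), u2 = (-2, 3, 0, 2), v2 = (3, -3, -3, 1) (multiplying out reproduces the displayed K). The nonzero eigenvalues of U V^T coincide with those of the 2 x 2 matrix G = V^T U = [[v1·u1, v1·u2], [v2·u1, v2·u2]] = [[12, -15], [11, -13]], and by the Sylvester determinant identity det(I_4 - U V^T) = det(I_2 - V^T U) = det([[-11, 15], [-11, 14]]) = (-11)(14) - (15)(-11) = 11. (Direct check: I - K =
[[5, -3, -3, 3],
 [-3, 1, 0, -6],
 [0, 0, 1, 0],
 [-4, 3, 3, -2]]
has determinant 11.) The finite-dimensional Fredholm alternative says: either (I - K) is invertible, or ker(I - K) ≠ {0} and then range(I - K) = ker((I - K)^*)^⊥, with dim ker(I - K) = dim ker((I - K)^*). Since det(I - K) ≠ 0, 1 is not an eigenvalue of K and ker(I - K) = {0}, so we are in the first case: for every y there is a unique x = (I - K)^(-1) y. (Explicitly, by the Woodbury identity, (I - U V^T)^(-1) = I + U (I_2 - G)^(-1) V^T.)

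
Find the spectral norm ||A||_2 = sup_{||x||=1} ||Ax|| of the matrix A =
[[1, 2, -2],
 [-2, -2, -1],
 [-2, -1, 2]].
||A||_2 = sqrt((26 + sqrt(192))/2) ≈ 4.4641 (= sqrt(largest eigenvalue of A^T A))

||A||_2 = sigma_max(A) = sqrt(lambda_max(A^T A)). Form the symmetric matrix M = A^T A =
[[9, 8, -4],
 [8, 9, -4],
 [-4, -4, 9]].
Its characteristic polynomial (trace, sum of principal 2x2 minors, determinant of M give the coefficients) is
  p(λ) = det(λ I - M) = λ^3 - 27λ^2 + 147λ - 121.
By the rational root theorem any rational root is an integer divisor of 121. Testing λ = 1: p(1) = 1 - 27 + 147 - 121 = 0, so λ = 1 is a root. Dividing out (λ - 1) leaves p(λ) = (λ - 1)(λ^2 - 26λ + 121). For λ^2 - 26λ + 121 the discriminant is 192. It is nonnegative but not a perfect square, so the roots are real and irrational: λ = (26 ± sqrt(192))/2 ≈ 19.9282, 6.0718.
So the eigenvalues of A^T A are ≈ 1, 6.0718, 19.9282 (all ≥ 0, as they must be for A^T A). The largest is λ_max = (26 + sqrt(192))/2 ≈ 19.9282, hence ||A||_2 = sqrt(λ_max) = sqrt((26 + sqrt(192))/2) ≈ 4.4641.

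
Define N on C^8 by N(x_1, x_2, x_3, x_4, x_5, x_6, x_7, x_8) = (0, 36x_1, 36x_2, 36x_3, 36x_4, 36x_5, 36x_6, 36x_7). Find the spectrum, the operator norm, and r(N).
sigma(N) = {0}; ||N|| = 36; r(N) = 0. (N is nilpotent with N^8 = 0.)

On C^8, N is a strictly lower-triangular matrix with 36 on the subdiagonal and zeros elsewhere, so its characteristic polynomial is lambda^8 and every eigenvalue is 0: sigma(N) = {0}. For the operator norm, N e_i = 36e_{i+1} for i = 1, ..., 7 and N e_8 = 0, so the singular values of N are 36 (with multiplicity 7) and 0; hence ||N|| = 36. The spectral radius r(N) = max|lambda| = 0. Note ||N|| > r(N) — characteristic of non-normal nilpotent operators. Indeed N^8 = 0.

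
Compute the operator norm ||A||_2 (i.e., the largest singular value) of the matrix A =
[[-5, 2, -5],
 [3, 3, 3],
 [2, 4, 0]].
||A||_2 ≈ 8.3983 (= sqrt(largest eigenvalue of A^T A))

||A||_2 = sigma_max(A) = sqrt(lambda_max(A^T A)). Form the symmetric matrix M = A^T A =
[[38, 7, 34],
 [7, 29, -1],
 [34, -1, 34]].
Its characteristic polynomial (trace, sum of principal 2x2 minors, determinant of M give the coefficients) is
  p(λ) = det(λ I - M) = λ^3 - 101λ^2 + 2174λ - 1764.
No integer candidate from the rational root theorem (±divisors of 1764) is a root, so the roots are irrational. The cubic discriminant is Δ = 6731139380 > 0, so there are three distinct real roots. p(0) = -1764 and p(1) = 310 have opposite signs, so a root lies in (0, 1); Newton's method refines it to λ ≈ 0.8442. p(29) = 730 and p(30) = -444 have opposite signs, so a root lies in (29, 30); Newton's method refines it to λ ≈ 29.6243. p(70) = -1484 and p(71) = 1360 have opposite signs, so a root lies in (70, 71); Newton's method refines it to λ ≈ 70.5315. Check (Vieta): the three roots sum to 101, matching tr M = 101.
So the eigenvalues of A^T A are ≈ 0.8442, 29.6243, 70.5315 (all ≥ 0, as they must be for A^T A). The largest is λ_max ≈ 70.5315, hence ||A||_2 = sqrt(λ_max) ≈ 8.3983.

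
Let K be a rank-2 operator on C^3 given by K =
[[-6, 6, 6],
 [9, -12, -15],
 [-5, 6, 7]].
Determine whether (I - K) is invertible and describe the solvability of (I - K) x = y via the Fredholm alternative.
(I - K) is invertible (det(I - K) = 24 ≠ 0), so for every y in C^3 the equation (I - K) x = y has a unique solution.

K has rank 2 and factors as K = U V^T = u1 v1^T + u2 v2^T with u1 = (3, -3, 2), v1 = (-2, 2, 2), u2 = (0, -3, 1), v2 = (-1, 2, 3) (multiplying out reproduces the displayed K). The nonzero eigenvalues of U V^T coincide with those of the 2 x 2 matrix G = V^T U = [[v1·u1, v1·u2], [v2·u1, v2·u2]] = [[-8, -4], [-3, -3]], and by the Sylvester determinant identity det(I_3 - U V^T) = det(I_2 - V^T U) = det([[9, 4], [3, 4]]) = (9)(4) - (4)(3) = 24. (Direct check: I - K =
[[7, -6, -6],
 [-9, 13, 15],
 [5, -6, -6]]
has determinant 24.) The finite-dimensional Fredholm alternative says: either (I - K) is invertible, or ker(I - K) ≠ {0} and then range(I - K) = ker((I - K)^*)^⊥, with dim ker(I - K) = dim ker((I - K)^*). Since det(I - K) ≠ 0, 1 is not an eigenvalue of K and ker(I - K) = {0}, so we are in the first case: for every y there is a unique x = (I - K)^(-1) y. (Explicitly, by the Woodbury identity, (I - U V^T)^(-1) = I + U (I_2 - G)^(-1) V^T.)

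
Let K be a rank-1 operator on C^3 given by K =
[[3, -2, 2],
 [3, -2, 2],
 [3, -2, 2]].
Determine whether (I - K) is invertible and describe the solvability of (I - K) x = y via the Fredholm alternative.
(I - K) is invertible (det(I - K) = -2 ≠ 0), so for every y in C^3 the equation (I - K) x = y has a unique solution.

K has rank 1, so it is an outer product K = u v^T: every row of K is a multiple of one row vector. Reading off the entries, u = (1, 1, 1) and v = (3, -2, 2) (row i of K equals u_i·v^T). A rank-one matrix u v^T satisfies K u = u (v·u) and kills the (2)-dimensional subspace v^⊥, so its characteristic polynomial is lambda^2 (lambda - v·u) with v·u = tr K = 3. Hence the eigenvalues of I - K are 1 (multiplicity 2) and 1 - (3) = -2, so det(I - K) = -2. (Direct check: I - K =
[[-2, 2, -2],
 [-3, 3, -2],
 [-3, 2, -1]]
has determinant -2.) The finite-dimensional Fredholm alternative says: either (I - K) is invertible, or ker(I - K) ≠ {0} and then range(I - K) = ker((I - K)^*)^⊥, with dim ker(I - K) = dim ker((I - K)^*). Since det(I - K) ≠ 0, 1 is not an eigenvalue of K and ker(I - K) = {0}, so we are in the first case: for every y there is a unique x = (I - K)^(-1) y. Explicitly, by the Sherman–Morrison formula, (I - u v^T)^(-1) = I + u v^T/(1 - v·u), i.e. (I - K)^(-1) = I + K/(-2).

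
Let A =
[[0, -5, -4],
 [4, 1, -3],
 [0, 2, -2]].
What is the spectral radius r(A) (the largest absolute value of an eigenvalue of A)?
r(A) ≈ 5.2943

The eigenvalues of A are the roots of its characteristic polynomial. With M = A (coefficients from the trace, the sum of principal 2x2 minors, and det A):
  p(λ) = det(λ I - M) = λ^3 + λ^2 + 24λ + 72.
No integer candidate from the rational root theorem (±divisors of 72) is a root, so the roots are irrational. The cubic discriminant is Δ = -163872 < 0, so there is one real root and a complex-conjugate pair. p(-3) = -18 and p(-2) = 20 have opposite signs, so a root lies in (-3, -2); Newton's method refines it to λ ≈ -2.5687. Dividing out (λ - (-2.5687)) leaves approximately λ^2 - 1.5687λ + 28.0296. For λ^2 - 1.5687λ + 28.0296 the discriminant is -109.6575. It is negative, so the remaining roots are the complex-conjugate pair λ ≈ 0.7844 ± 5.2359i. Their product equals the constant term, so |λ|^2 ≈ 28.0296 and |λ| ≈ 5.2943.
Thus the eigenvalues (to 4 decimals) are -2.5687 (modulus 2.5687); 0.7844 ± 5.2359i (modulus 5.2943). The spectral radius is the largest modulus: r(A) ≈ 5.2943. (Cross-check: r(A) ≤ ||A||_2 ≈ 6.6177; equality holds whenever A is normal, though it can also hold for some non-normal A.)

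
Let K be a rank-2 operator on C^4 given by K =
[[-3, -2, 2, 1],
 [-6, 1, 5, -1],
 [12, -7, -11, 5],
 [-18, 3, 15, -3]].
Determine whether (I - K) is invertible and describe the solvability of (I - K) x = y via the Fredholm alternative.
(I - K) is invertible (det(I - K) = 20 ≠ 0), so for every y in C^4 the equation (I - K) x = y has a unique solution.

K has rank 2 and factors as K = U V^T = u1 v1^T + u2 v2^T with u1 = (0, -1, 3, -3), v1 = (3, -3, -3, 2), u2 = (1, 1, -1, 3), v2 = (-3, -2, 2, 1) (multiplying out reproduces the displayed K). The nonzero eigenvalues of U V^T coincide with those of the 2 x 2 matrix G = V^T U = [[v1·u1, v1·u2], [v2·u1, v2·u2]] = [[-12, 9], [5, -4]], and by the Sylvester determinant identity det(I_4 - U V^T) = det(I_2 - V^T U) = det([[13, -9], [-5, 5]]) = (13)(5) - (-9)(-5) = 20. (Direct check: I - K =
[[4, 2, -2, -1],
 [6, 0, -5, 1],
 [-12, 7, 12, -5],
 [18, -3, -15, 4]]
has determinant 20.) The finite-dimensional Fredholm alternative says: either (I - K) is invertible, or ker(I - K) ≠ {0} and then range(I - K) = ker((I - K)^*)^⊥, with dim ker(I - K) = dim ker((I - K)^*). Since det(I - K) ≠ 0, 1 is not an eigenvalue of K and ker(I - K) = {0}, so we are in the first case: for every y there is a unique x = (I - K)^(-1) y. (Explicitly, by the Woodbury identity, (I - U V^T)^(-1) = I + U (I_2 - G)^(-1) V^T.)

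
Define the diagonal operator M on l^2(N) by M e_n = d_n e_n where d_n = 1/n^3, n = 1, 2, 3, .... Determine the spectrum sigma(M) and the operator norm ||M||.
sigma(M) = {1/n^3 : n ≥ 1} ∪ {0}; ||M|| = 1

A bounded diagonal operator on l^2 with diagonal entries d_n has spectrum equal to the closure of {d_n : n ≥ 1}: every d_n is an eigenvalue (with eigenvector e_n), so {d_n} ⊂ sigma(M); the spectrum is closed, so its closure is too; and for lambda not in the closure, (M - lambda I) has bounded inverse (the diagonal entries 1/(d_n - lambda) are bounded). For our sequence d_n = 1/n^3, n = 1, 2, 3, ...:
  - {d_n} = {1/n^3 : n ≥ 1}; the only limit point is 0
  - closure = {1/n^3 : n ≥ 1} ∪ {0}
For the norm: a diagonal operator has ||M|| = sup_n |d_n|. Here d_n = 1/n^3 is positive and decreasing, so sup_n |d_n| = d_1 = 1. So ||M|| = 1.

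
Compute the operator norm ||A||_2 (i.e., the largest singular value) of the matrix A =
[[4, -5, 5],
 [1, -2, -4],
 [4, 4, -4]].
||A||_2 ≈ 9.2102 (= sqrt(largest eigenvalue of A^T A))

||A||_2 = sigma_max(A) = sqrt(lambda_max(A^T A)). Form the symmetric matrix M = A^T A =
[[33, -6, 0],
 [-6, 45, -33],
 [0, -33, 57]].
Its characteristic polynomial (trace, sum of principal 2x2 minors, determinant of M give the coefficients) is
  p(λ) = det(λ I - M) = λ^3 - 135λ^2 + 4806λ - 46656.
No integer candidate from the rational root theorem (±divisors of 46656) is a root, so the roots are irrational. The cubic discriminant is Δ = 3863143044 > 0, so there are three distinct real roots. p(16) = -224 and p(17) = 944 have opposite signs, so a root lies in (16, 17); Newton's method refines it to λ ≈ 16.1809. p(33) = 864 and p(34) = -8 have opposite signs, so a root lies in (33, 34); Newton's method refines it to λ ≈ 33.9912. p(84) = -2808 and p(85) = 604 have opposite signs, so a root lies in (84, 85); Newton's method refines it to λ ≈ 84.8279. Check (Vieta): the three roots sum to 135, matching tr M = 135.
So the eigenvalues of A^T A are ≈ 16.1809, 33.9912, 84.8279 (all ≥ 0, as they must be for A^T A). The largest is λ_max ≈ 84.8279, hence ||A||_2 = sqrt(λ_max) ≈ 9.2102.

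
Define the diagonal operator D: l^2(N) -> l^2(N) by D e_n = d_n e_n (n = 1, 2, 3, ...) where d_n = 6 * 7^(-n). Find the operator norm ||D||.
||D|| = 6/7 (attained at n = 1)

For D diagonal, ||D|| = sup_n |d_n|. The sequence d_n = 6 * 7^(-n) is positive and strictly decreasing (ratio 7^(-1) < 1), so the supremum is d_1 = 6/7. Hence ||D|| = 6/7.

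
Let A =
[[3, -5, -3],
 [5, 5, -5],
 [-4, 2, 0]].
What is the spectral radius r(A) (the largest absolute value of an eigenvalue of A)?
r(A) ≈ 8.0104

The eigenvalues of A are the roots of its characteristic polynomial. With M = A (coefficients from the trace, the sum of principal 2x2 minors, and det A):
  p(λ) = det(λ I - M) = λ^3 - 8λ^2 + 38λ + 160.
No integer candidate from the rational root theorem (±divisors of 160) is a root, so the roots are irrational. The cubic discriminant is Δ = -1366112 < 0, so there is one real root and a complex-conjugate pair. p(-3) = -53 and p(-2) = 44 have opposite signs, so a root lies in (-3, -2); Newton's method refines it to λ ≈ -2.4935. Dividing out (λ - (-2.4935)) leaves approximately λ^2 - 10.4935λ + 64.166. For λ^2 - 10.4935λ + 64.166 the discriminant is -146.5497. It is negative, so the remaining roots are the complex-conjugate pair λ ≈ 5.2468 ± 6.0529i. Their product equals the constant term, so |λ|^2 ≈ 64.166 and |λ| ≈ 8.0104.
Thus the eigenvalues (to 4 decimals) are -2.4935 (modulus 2.4935); 5.2468 ± 6.0529i (modulus 8.0104). The spectral radius is the largest modulus: r(A) ≈ 8.0104. (Cross-check: r(A) ≤ ||A||_2 ≈ 8.909; equality holds whenever A is normal, though it can also hold for some non-normal A.)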